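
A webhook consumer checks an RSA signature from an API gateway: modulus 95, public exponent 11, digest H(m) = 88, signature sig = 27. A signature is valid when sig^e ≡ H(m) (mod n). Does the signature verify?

sig^2 ≡ 27^2 = 729 ≡ 64
sig^4 ≡ 64^2 = 4096 ≡ 11
sig^8 ≡ 11^2 = 121 ≡ 26
11 = 8 + 2 + 1, so sig^11 ≡ 26·64·27 ≡ 88 (mod 95)
88 = H(m), so the signature checks out.

verifies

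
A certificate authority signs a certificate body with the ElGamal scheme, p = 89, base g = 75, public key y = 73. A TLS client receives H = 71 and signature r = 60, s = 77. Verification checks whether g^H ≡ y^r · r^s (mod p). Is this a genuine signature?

Left side g^H mod p:
75^2 = 5625 ≡ 18
75^4 ≡ 18^2 = 324 ≡ 57
75^8 ≡ 57^2 = 3249 ≡ 45
75^16 ≡ 45^2 = 2025 ≡ 67
75^32 ≡ 67^2 = 4489 ≡ 39
75^64 ≡ 39^2 = 1521 ≡ 8
71 = 64 + 4 + 2 + 1, so 75^71 ≡ 8·57·18·75 ≡ 76 (mod 89)
Right side y^r · r^s mod p:
73^2 = 5329 ≡ 78
73^4 ≡ 78^2 = 6084 ≡ 32
73^8 ≡ 32^2 = 1024 ≡ 45
73^16 ≡ 45^2 = 2025 ≡ 67
73^32 ≡ 67^2 = 4489 ≡ 39
60 = 32 + 16 + 8 + 4, so 73^60 ≡ 39·67·45·32 ≡ 67 (mod 89)
60^2 = 3600 ≡ 40
60^4 ≡ 40^2 = 1600 ≡ 87
60^8 ≡ 87^2 = 7569 ≡ 4
60^16 ≡ 4^2 = 16
60^32 ≡ 16^2 = 256 ≡ 78
60^64 ≡ 78^2 = 6084 ≡ 32
77 = 64 + 8 + 4 + 1, so 60^77 ≡ 32·4·87·60 ≡ 37 (mod 89)
67·37 = 2479 ≡ 76 (mod 89)
76 ≡ 76 (mod 89), so the signature is genuine.

genuine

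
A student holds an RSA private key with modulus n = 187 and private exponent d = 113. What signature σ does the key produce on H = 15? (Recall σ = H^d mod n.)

185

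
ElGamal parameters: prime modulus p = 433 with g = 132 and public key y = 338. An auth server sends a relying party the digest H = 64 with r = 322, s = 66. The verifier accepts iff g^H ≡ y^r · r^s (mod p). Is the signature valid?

valid

Left side g^H mod p:
Squares mod 433: 132^1≡132, 132^2≡104, 132^4≡424, 132^8≡81, 132^16≡66, 132^32≡26, 132^64≡243
132^64 ≡ 243 (mod 433)
Right side y^r · r^s mod p:
Squares mod 433: 338^1≡338, 338^2≡365, 338^4≡294, 338^8≡269, 338^16≡50, 338^32≡335, 338^64≡78, 338^128≡22, 338^256≡51
322 = 256 + 64 + 2, so 338^322 ≡ 51·78·365 ≡ 121 (mod 433)
Squares mod 433: 322^1≡322, 322^2≡197, 322^4≡272, 322^8≡374, 322^16≡17, 322^32≡289, 322^64≡385
66 = 64 + 2, so 322^66 ≡ 385·197 ≡ 70 (mod 433)
121·70 = 8470 ≡ 243 (mod 433)
243 ≡ 243 (mod 433), so the signature is genuine.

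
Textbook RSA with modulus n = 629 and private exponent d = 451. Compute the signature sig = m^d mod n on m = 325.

m^451 mod 629 = 8

8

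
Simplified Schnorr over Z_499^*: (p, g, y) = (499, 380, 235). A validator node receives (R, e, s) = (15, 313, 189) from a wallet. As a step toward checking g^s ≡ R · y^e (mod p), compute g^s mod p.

117

380^189 mod 499 = 117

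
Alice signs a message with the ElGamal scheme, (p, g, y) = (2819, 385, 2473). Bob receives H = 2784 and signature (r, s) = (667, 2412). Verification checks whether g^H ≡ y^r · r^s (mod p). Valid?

Left side g^H mod p:
Squares mod 2819: 385^1≡385, 385^2≡1637, 385^4≡1719, 385^8≡649, 385^16≡1170, 385^32≡1685, 385^64≡492, 385^128≡2449, 385^256≡1588, 385^512≡1558, 385^1024≡205, 385^2048≡2559
2784 = 2048 + 512 + 128 + 64 + 32, so 385^2784 ≡ 2559·1558·2449·492·1685 ≡ 1849 (mod 2819)
Right side y^r · r^s mod p:
Squares mod 2819: 2473^1≡2473, 2473^2≡1318, 2473^4≡620, 2473^8≡1016, 2473^16≡502, 2473^32≡1113, 2473^64≡1228, 2473^128≡2638, 2473^256≡1752, 2473^512≡2432
667 = 512 + 128 + 16 + 8 + 2 + 1, so 2473^667 ≡ 2432·2638·502·1016·1318·2473 ≡ 868 (mod 2819)
Squares mod 2819: 667^1≡667, 667^2≡2306, 667^4≡1002, 667^8≡440, 667^16≡1908, 667^32≡1135, 667^64≡2761, 667^128≡545, 667^256≡1030, 667^512≡956, 667^1024≡580, 667^2048≡939
2412 = 2048 + 256 + 64 + 32 + 8 + 4, so 667^2412 ≡ 939·1030·2761·1135·440·1002 ≡ 538 (mod 2819)
868·538 = 466984 ≡ 1849 (mod 2819)
1849 ≡ 1849 (mod 2819), so the signature is genuine.

yes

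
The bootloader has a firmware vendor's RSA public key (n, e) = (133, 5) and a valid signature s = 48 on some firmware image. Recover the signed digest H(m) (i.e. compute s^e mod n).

41

s^5 mod 133 = 41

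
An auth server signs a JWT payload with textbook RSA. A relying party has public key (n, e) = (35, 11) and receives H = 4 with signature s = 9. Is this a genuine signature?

genuine

s^11 mod 35 = 4
s^11 mod 35 = 4 matches H.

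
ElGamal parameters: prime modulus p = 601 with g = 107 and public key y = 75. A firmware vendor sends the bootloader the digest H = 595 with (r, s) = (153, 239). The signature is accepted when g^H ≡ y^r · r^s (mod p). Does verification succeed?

fails

Left side g^H mod p:
107^2 = 11449 ≡ 30
107^4 ≡ 30^2 = 900 ≡ 299
107^8 ≡ 299^2 = 89401 ≡ 453
107^16 ≡ 453^2 = 205209 ≡ 268
107^32 ≡ 268^2 = 71824 ≡ 305
107^64 ≡ 305^2 = 93025 ≡ 471
107^128 ≡ 471^2 = 221841 ≡ 72
107^256 ≡ 72^2 = 5184 ≡ 376
107^512 ≡ 376^2 = 141376 ≡ 141
595 = 512 + 64 + 16 + 2 + 1, so 107^595 ≡ 141·471·268·30·107 ≡ 425 (mod 601)
Right side y^r · r^s mod p:
75^2 = 5625 ≡ 216
75^4 ≡ 216^2 = 46656 ≡ 379
75^8 ≡ 379^2 = 143641 ≡ 2
75^16 ≡ 2^2 = 4
75^32 ≡ 4^2 = 16
75^64 ≡ 16^2 = 256
75^128 ≡ 256^2 = 65536 ≡ 27
153 = 128 + 16 + 8 + 1, so 75^153 ≡ 27·4·2·75 ≡ 574 (mod 601)
153^2 = 23409 ≡ 571
153^4 ≡ 571^2 = 326041 ≡ 299
153^8 ≡ 299^2 = 89401 ≡ 453
153^16 ≡ 453^2 = 205209 ≡ 268
153^32 ≡ 268^2 = 71824 ≡ 305
153^64 ≡ 305^2 = 93025 ≡ 471
153^128 ≡ 471^2 = 221841 ≡ 72
239 = 128 + 64 + 32 + 8 + 4 + 2 + 1, so 153^239 ≡ 72·471·305·453·299·571·153 ≡ 427 (mod 601)
574·427 = 245098 ≡ 491 (mod 601)
425 ≠ 491, so verification fails.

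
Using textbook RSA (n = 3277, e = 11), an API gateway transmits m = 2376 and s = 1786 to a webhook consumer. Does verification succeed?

s^2 ≡ 1786^2 = 3189796 ≡ 1275
s^4 ≡ 1275^2 = 1625625 ≡ 233
s^8 ≡ 233^2 = 54289 ≡ 1857
11 = 8 + 2 + 1, so s^11 ≡ 1857·1275·1786 ≡ 534 (mod 3277)
534 ≠ 2376, so verification fails.

fails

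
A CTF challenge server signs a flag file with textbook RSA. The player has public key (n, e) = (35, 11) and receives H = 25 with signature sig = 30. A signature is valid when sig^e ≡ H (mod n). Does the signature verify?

verifies

Squares mod 35: sig^1≡30, sig^2≡25, sig^4≡30, sig^8≡25
11 = 8 + 2 + 1, so sig^11 ≡ 25·25·30 ≡ 25 (mod 35)
25 = H, so the signature checks out.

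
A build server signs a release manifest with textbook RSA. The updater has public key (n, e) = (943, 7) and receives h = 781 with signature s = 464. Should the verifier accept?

reject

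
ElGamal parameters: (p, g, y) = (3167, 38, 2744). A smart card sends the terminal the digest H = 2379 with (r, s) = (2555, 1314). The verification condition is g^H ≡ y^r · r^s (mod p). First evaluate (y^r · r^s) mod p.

390

Squares mod 3167: 2744^1≡2744, 2744^2≡1577, 2744^4≡834, 2744^8≡1983, 2744^16≡2042, 2744^32≡1992, 2744^64≡2980, 2744^128≡132, 2744^256≡1589, 2744^512≡822, 2744^1024≡1113, 2744^2048≡472
2555 = 2048 + 256 + 128 + 64 + 32 + 16 + 8 + 2 + 1, so 2744^2555 ≡ 472·1589·132·2980·1992·2042·1983·1577·2744 ≡ 1207 (mod 3167)
Squares mod 3167: 2555^1≡2555, 2555^2≡838, 2555^4≡2337, 2555^8≡1661, 2555^16≡464, 2555^32≡3107, 2555^64≡433, 2555^128≡636, 2555^256≡2287, 2555^512≡1652, 2555^1024≡2317
1314 = 1024 + 256 + 32 + 2, so 2555^1314 ≡ 2317·2287·3107·838 ≡ 2472 (mod 3167)
y^r · r^s ≡ 1207·2472 = 2983704 ≡ 390 (mod 3167)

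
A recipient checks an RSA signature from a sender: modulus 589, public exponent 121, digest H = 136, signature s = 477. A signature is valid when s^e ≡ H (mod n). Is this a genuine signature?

Squares mod 589: s^1≡477, s^2≡175, s^4≡586, s^8≡9, s^16≡81, s^32≡82, s^64≡245
121 = 64 + 32 + 16 + 8 + 1, so s^121 ≡ 245·82·81·9·477 ≡ 136 (mod 589)
136 = H, so the signature checks out.

genuine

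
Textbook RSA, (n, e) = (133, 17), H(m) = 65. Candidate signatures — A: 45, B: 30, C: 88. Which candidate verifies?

C

Candidate A: Squares mod 133: 45^1≡45, 45^2≡30, 45^4≡102, 45^8≡30, 45^16≡102; 17 = 16 + 1, so 45^17 ≡ 102·45 ≡ 68 (mod 133)
Candidate B: Squares mod 133: 30^1≡30, 30^2≡102, 30^4≡30, 30^8≡102, 30^16≡30; 17 = 16 + 1, so 30^17 ≡ 30·30 ≡ 102 (mod 133)
Candidate C: Squares mod 133: 88^1≡88, 88^2≡30, 88^4≡102, 88^8≡30, 88^16≡102; 17 = 16 + 1, so 88^17 ≡ 102·88 ≡ 65 (mod 133)
  → matches H(m) = 65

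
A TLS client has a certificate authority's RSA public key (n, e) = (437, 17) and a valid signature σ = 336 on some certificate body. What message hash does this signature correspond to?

250

σ^17 mod 437 = 250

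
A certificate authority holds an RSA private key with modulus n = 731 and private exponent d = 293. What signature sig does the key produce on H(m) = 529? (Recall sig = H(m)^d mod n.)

440

(H(m))^2 ≡ 529^2 = 279841 ≡ 599
(H(m))^4 ≡ 599^2 = 358801 ≡ 611
(H(m))^8 ≡ 611^2 = 373321 ≡ 511
(H(m))^16 ≡ 511^2 = 261121 ≡ 154
(H(m))^32 ≡ 154^2 = 23716 ≡ 324
(H(m))^64 ≡ 324^2 = 104976 ≡ 443
(H(m))^128 ≡ 443^2 = 196249 ≡ 341
(H(m))^256 ≡ 341^2 = 116281 ≡ 52
293 = 256 + 32 + 4 + 1, so (H(m))^293 ≡ 52·324·611·529 ≡ 440 (mod 731)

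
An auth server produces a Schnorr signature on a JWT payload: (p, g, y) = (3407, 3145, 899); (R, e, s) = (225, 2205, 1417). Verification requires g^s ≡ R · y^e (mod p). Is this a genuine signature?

g^s mod p:
3145^2 = 9891025 ≡ 504
3145^4 ≡ 504^2 = 254016 ≡ 1898
3145^8 ≡ 1898^2 = 3602404 ≡ 1205
3145^16 ≡ 1205^2 = 1452025 ≡ 643
3145^32 ≡ 643^2 = 413449 ≡ 1202
3145^64 ≡ 1202^2 = 1444804 ≡ 236
3145^128 ≡ 236^2 = 55696 ≡ 1184
3145^256 ≡ 1184^2 = 1401856 ≡ 1579
3145^512 ≡ 1579^2 = 2493241 ≡ 2724
3145^1024 ≡ 2724^2 = 7420176 ≡ 3137
1417 = 1024 + 256 + 128 + 8 + 1, so 3145^1417 ≡ 3137·1579·1184·1205·3145 ≡ 1199 (mod 3407)
R · y^e mod p:
899^2 = 808201 ≡ 742
899^4 ≡ 742^2 = 550564 ≡ 2037
899^8 ≡ 2037^2 = 4149369 ≡ 3050
899^16 ≡ 3050^2 = 9302500 ≡ 1390
899^32 ≡ 1390^2 = 1932100 ≡ 331
899^64 ≡ 331^2 = 109561 ≡ 537
899^128 ≡ 537^2 = 288369 ≡ 2181
899^256 ≡ 2181^2 = 4756761 ≡ 589
899^512 ≡ 589^2 = 346921 ≡ 2814
899^1024 ≡ 2814^2 = 7918596 ≡ 728
899^2048 ≡ 728^2 = 529984 ≡ 1899
2205 = 2048 + 128 + 16 + 8 + 4 + 1, so 899^2205 ≡ 1899·2181·1390·3050·2037·899 ≡ 1035 (mod 3407)
225·1035 = 232875 ≡ 1199 (mod 3407)
1199 ≡ 1199 (mod 3407); signature holds.

genuine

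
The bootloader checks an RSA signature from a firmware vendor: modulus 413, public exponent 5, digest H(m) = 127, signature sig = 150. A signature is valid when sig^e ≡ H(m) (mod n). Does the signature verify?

sig^2 ≡ 150^2 = 22500 ≡ 198
sig^4 ≡ 198^2 = 39204 ≡ 382
5 = 4 + 1, so sig^5 ≡ 382·150 ≡ 306 (mod 413)
sig^5 mod 413 = 306, but H(m) = 127.

does not verify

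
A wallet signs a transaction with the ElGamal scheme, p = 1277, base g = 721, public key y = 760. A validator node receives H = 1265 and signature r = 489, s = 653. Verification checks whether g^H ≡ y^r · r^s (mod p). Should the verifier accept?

Left side g^H mod p:
721^2 = 519841 ≡ 102
721^4 ≡ 102^2 = 10404 ≡ 188
721^8 ≡ 188^2 = 35344 ≡ 865
721^16 ≡ 865^2 = 748225 ≡ 1180
721^32 ≡ 1180^2 = 1392400 ≡ 470
721^64 ≡ 470^2 = 220900 ≡ 1256
721^128 ≡ 1256^2 = 1577536 ≡ 441
721^256 ≡ 441^2 = 194481 ≡ 377
721^512 ≡ 377^2 = 142129 ≡ 382
721^1024 ≡ 382^2 = 145924 ≡ 346
1265 = 1024 + 128 + 64 + 32 + 16 + 1, so 721^1265 ≡ 346·441·1256·470·1180·721 ≡ 630 (mod 1277)
Right side y^r · r^s mod p:
760^2 = 577600 ≡ 396
760^4 ≡ 396^2 = 156816 ≡ 1022
760^8 ≡ 1022^2 = 1044484 ≡ 1175
760^16 ≡ 1175^2 = 1380625 ≡ 188
760^32 ≡ 188^2 = 35344 ≡ 865
760^64 ≡ 865^2 = 748225 ≡ 1180
760^128 ≡ 1180^2 = 1392400 ≡ 470
760^256 ≡ 470^2 = 220900 ≡ 1256
489 = 256 + 128 + 64 + 32 + 8 + 1, so 760^489 ≡ 1256·470·1180·865·1175·760 ≡ 641 (mod 1277)
489^2 = 239121 ≡ 322
489^4 ≡ 322^2 = 103684 ≡ 247
489^8 ≡ 247^2 = 61009 ≡ 990
489^16 ≡ 990^2 = 980100 ≡ 641
489^32 ≡ 641^2 = 410881 ≡ 964
489^64 ≡ 964^2 = 929296 ≡ 917
489^128 ≡ 917^2 = 840889 ≡ 623
489^256 ≡ 623^2 = 388129 ≡ 1198
489^512 ≡ 1198^2 = 1435204 ≡ 1133
653 = 512 + 128 + 8 + 4 + 1, so 489^653 ≡ 1133·623·990·247·489 ≡ 252 (mod 1277)
641·252 = 161532 ≡ 630 (mod 1277)
630 ≡ 630 (mod 1277), so the signature is genuine.

accept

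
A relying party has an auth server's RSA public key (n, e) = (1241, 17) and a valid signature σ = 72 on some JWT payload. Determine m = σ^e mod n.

72

σ^2 ≡ 72^2 = 5184 ≡ 220
σ^4 ≡ 220^2 = 48400 ≡ 1
σ^8 ≡ 1^2 = 1
σ^16 ≡ 1^2 = 1
17 = 16 + 1, so σ^17 ≡ 1·72 ≡ 72 (mod 1241)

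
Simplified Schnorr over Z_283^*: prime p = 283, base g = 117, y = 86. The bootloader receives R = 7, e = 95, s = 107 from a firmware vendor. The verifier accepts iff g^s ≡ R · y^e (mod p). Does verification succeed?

passes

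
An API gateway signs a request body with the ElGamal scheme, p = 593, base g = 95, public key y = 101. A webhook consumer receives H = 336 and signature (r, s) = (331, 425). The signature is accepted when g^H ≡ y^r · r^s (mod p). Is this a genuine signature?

Left side g^H mod p:
95^336 mod 593 = 399
Right side y^r · r^s mod p:
101^331 mod 593 = 212
331^425 mod 593 = 571
212·571 = 121052 ≡ 80 (mod 593)
399 ≠ 80, so verification fails.

forged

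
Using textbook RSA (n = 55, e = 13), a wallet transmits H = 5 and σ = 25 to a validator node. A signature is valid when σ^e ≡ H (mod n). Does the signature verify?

Squares mod 55: σ^1≡25, σ^2≡20, σ^4≡15, σ^8≡5
13 = 8 + 4 + 1, so σ^13 ≡ 5·15·25 ≡ 5 (mod 55)
σ^13 mod 55 = 5 matches H.

verifies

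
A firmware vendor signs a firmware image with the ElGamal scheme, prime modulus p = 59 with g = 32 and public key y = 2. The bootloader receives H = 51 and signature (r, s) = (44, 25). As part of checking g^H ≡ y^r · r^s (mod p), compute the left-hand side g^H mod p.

Squares mod 59: 32^1≡32, 32^2≡21, 32^4≡28, 32^8≡17, 32^16≡53, 32^32≡36
51 = 32 + 16 + 2 + 1, so 32^51 ≡ 36·53·21·32 ≡ 47 (mod 59)

47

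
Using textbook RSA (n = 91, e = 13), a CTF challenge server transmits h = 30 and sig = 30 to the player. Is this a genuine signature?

genuine

Squares mod 91: sig^1≡30, sig^2≡81, sig^4≡9, sig^8≡81
13 = 8 + 4 + 1, so sig^13 ≡ 81·9·30 ≡ 30 (mod 91)
sig^13 mod 91 = 30 matches h.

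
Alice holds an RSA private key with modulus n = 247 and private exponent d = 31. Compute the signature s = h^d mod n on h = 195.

169

Squares mod 247: h^1≡195, h^2≡234, h^4≡169, h^8≡156, h^16≡130
31 = 16 + 8 + 4 + 2 + 1, so h^31 ≡ 130·156·169·234·195 ≡ 169 (mod 247)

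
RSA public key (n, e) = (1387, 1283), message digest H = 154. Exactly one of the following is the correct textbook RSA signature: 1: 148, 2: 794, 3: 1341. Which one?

2

Candidate 1: 148^1283 mod 1387 = 762
Candidate 2: 794^1283 mod 1387 = 154
  → matches H = 154
Candidate 3: 1341^1283 mod 1387 = 995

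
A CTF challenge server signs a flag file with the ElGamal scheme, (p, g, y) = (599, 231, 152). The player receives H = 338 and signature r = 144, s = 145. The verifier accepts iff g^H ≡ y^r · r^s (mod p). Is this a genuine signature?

Left side g^H mod p:
231^338 mod 599 = 423
Right side y^r · r^s mod p:
152^144 mod 599 = 48
144^145 mod 599 = 296
48·296 = 14208 ≡ 431 (mod 599)
423 ≠ 431, so verification fails.

forged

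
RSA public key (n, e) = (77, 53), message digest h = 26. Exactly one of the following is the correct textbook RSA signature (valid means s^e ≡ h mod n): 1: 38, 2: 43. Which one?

Candidate 1: Squares mod 77: 38^1≡38, 38^2≡58, 38^4≡53, 38^8≡37, 38^16≡60, 38^32≡58; 53 = 32 + 16 + 4 + 1, so 38^53 ≡ 58·60·53·38 ≡ 26 (mod 77)
  → matches h = 26
Candidate 2: Squares mod 77: 43^1≡43, 43^2≡1, 43^4≡1, 43^8≡1, 43^16≡1, 43^32≡1; 53 = 32 + 16 + 4 + 1, so 43^53 ≡ 1·1·1·43 ≡ 43 (mod 77)

1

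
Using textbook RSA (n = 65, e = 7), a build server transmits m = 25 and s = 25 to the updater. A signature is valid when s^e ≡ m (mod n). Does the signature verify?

verifies

s^7 mod 65 = 25
s^7 mod 65 = 25 matches m.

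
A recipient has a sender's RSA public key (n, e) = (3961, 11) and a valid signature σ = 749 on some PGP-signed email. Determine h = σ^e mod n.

3673

σ^11 mod 3961 = 3673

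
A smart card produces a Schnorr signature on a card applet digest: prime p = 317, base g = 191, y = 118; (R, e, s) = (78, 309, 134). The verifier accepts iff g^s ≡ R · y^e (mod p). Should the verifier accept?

g^s mod p:
Squares mod 317: 191^1≡191, 191^2≡26, 191^4≡42, 191^8≡179, 191^16≡24, 191^32≡259, 191^64≡194, 191^128≡230
134 = 128 + 4 + 2, so 191^134 ≡ 230·42·26 ≡ 96 (mod 317)
R · y^e mod p:
Squares mod 317: 118^1≡118, 118^2≡293, 118^4≡259, 118^8≡194, 118^16≡230, 118^32≡278, 118^64≡253, 118^128≡292, 118^256≡308
309 = 256 + 32 + 16 + 4 + 1, so 118^309 ≡ 308·278·230·259·118 ≡ 298 (mod 317)
78·298 = 23244 ≡ 103 (mod 317)
96 ≠ 103; the check fails.

reject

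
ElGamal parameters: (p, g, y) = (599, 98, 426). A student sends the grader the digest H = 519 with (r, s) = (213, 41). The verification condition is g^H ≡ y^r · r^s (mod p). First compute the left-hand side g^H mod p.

98^2 = 9604 ≡ 20
98^4 ≡ 20^2 = 400
98^8 ≡ 400^2 = 160000 ≡ 67
98^16 ≡ 67^2 = 4489 ≡ 296
98^32 ≡ 296^2 = 87616 ≡ 162
98^64 ≡ 162^2 = 26244 ≡ 487
98^128 ≡ 487^2 = 237169 ≡ 564
98^256 ≡ 564^2 = 318096 ≡ 27
98^512 ≡ 27^2 = 729 ≡ 130
519 = 512 + 4 + 2 + 1, so 98^519 ≡ 130·400·20·98 ≡ 150 (mod 599)

150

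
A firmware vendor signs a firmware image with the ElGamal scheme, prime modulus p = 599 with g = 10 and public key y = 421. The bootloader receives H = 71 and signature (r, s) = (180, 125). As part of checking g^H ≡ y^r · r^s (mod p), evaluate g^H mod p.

10^2 = 100
10^4 ≡ 100^2 = 10000 ≡ 416
10^8 ≡ 416^2 = 173056 ≡ 544
10^16 ≡ 544^2 = 295936 ≡ 30
10^32 ≡ 30^2 = 900 ≡ 301
10^64 ≡ 301^2 = 90601 ≡ 152
71 = 64 + 4 + 2 + 1, so 10^71 ≡ 152·416·100·10 ≡ 362 (mod 599)

362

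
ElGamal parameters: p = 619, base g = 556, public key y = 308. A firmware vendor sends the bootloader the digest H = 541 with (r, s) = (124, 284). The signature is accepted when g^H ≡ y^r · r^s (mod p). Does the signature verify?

Left side g^H mod p:
Squares mod 619: 556^1≡556, 556^2≡255, 556^4≡30, 556^8≡281, 556^16≡348, 556^32≡399, 556^64≡118, 556^128≡306, 556^256≡167, 556^512≡34
541 = 512 + 16 + 8 + 4 + 1, so 556^541 ≡ 34·348·281·30·556 ≡ 233 (mod 619)
Right side y^r · r^s mod p:
Squares mod 619: 308^1≡308, 308^2≡157, 308^4≡508, 308^8≡560, 308^16≡386, 308^32≡436, 308^64≡63
124 = 64 + 32 + 16 + 8 + 4, so 308^124 ≡ 63·436·386·560·508 ≡ 165 (mod 619)
Squares mod 619: 124^1≡124, 124^2≡520, 124^4≡516, 124^8≡86, 124^16≡587, 124^32≡405, 124^64≡609, 124^128≡100, 124^256≡96
284 = 256 + 16 + 8 + 4, so 124^284 ≡ 96·587·86·516 ≡ 536 (mod 619)
165·536 = 88440 ≡ 542 (mod 619)
233 ≠ 542, so verification fails.

does not verify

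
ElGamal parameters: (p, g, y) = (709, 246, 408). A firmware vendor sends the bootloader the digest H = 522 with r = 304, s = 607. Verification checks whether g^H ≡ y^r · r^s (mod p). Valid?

Left side g^H mod p:
246^2 = 60516 ≡ 251
246^4 ≡ 251^2 = 63001 ≡ 609
246^8 ≡ 609^2 = 370881 ≡ 74
246^16 ≡ 74^2 = 5476 ≡ 513
246^32 ≡ 513^2 = 263169 ≡ 130
246^64 ≡ 130^2 = 16900 ≡ 593
246^128 ≡ 593^2 = 351649 ≡ 694
246^256 ≡ 694^2 = 481636 ≡ 225
246^512 ≡ 225^2 = 50625 ≡ 286
522 = 512 + 8 + 2, so 246^522 ≡ 286·74·251 ≡ 336 (mod 709)
Right side y^r · r^s mod p:
408^2 = 166464 ≡ 558
408^4 ≡ 558^2 = 311364 ≡ 113
408^8 ≡ 113^2 = 12769 ≡ 7
408^16 ≡ 7^2 = 49
408^32 ≡ 49^2 = 2401 ≡ 274
408^64 ≡ 274^2 = 75076 ≡ 631
408^128 ≡ 631^2 = 398161 ≡ 412
408^256 ≡ 412^2 = 169744 ≡ 293
304 = 256 + 32 + 16, so 408^304 ≡ 293·274·49 ≡ 286 (mod 709)
304^2 = 92416 ≡ 246
304^4 ≡ 246^2 = 60516 ≡ 251
304^8 ≡ 251^2 = 63001 ≡ 609
304^16 ≡ 609^2 = 370881 ≡ 74
304^32 ≡ 74^2 = 5476 ≡ 513
304^64 ≡ 513^2 = 263169 ≡ 130
304^128 ≡ 130^2 = 16900 ≡ 593
304^256 ≡ 593^2 = 351649 ≡ 694
304^512 ≡ 694^2 = 481636 ≡ 225
607 = 512 + 64 + 16 + 8 + 4 + 2 + 1, so 304^607 ≡ 225·130·74·609·251·246·304 ≡ 527 (mod 709)
286·527 = 150722 ≡ 414 (mod 709)
336 ≠ 414, so verification fails.

no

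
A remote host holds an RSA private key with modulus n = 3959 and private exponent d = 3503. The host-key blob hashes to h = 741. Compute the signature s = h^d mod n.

h^2 ≡ 741^2 = 549081 ≡ 2739
h^4 ≡ 2739^2 = 7502121 ≡ 3775
h^8 ≡ 3775^2 = 14250625 ≡ 2184
h^16 ≡ 2184^2 = 4769856 ≡ 3220
h^32 ≡ 3220^2 = 10368400 ≡ 3738
h^64 ≡ 3738^2 = 13972644 ≡ 1333
h^128 ≡ 1333^2 = 1776889 ≡ 3257
h^256 ≡ 3257^2 = 10608049 ≡ 1888
h^512 ≡ 1888^2 = 3564544 ≡ 1444
h^1024 ≡ 1444^2 = 2085136 ≡ 2702
h^2048 ≡ 2702^2 = 7300804 ≡ 408
3503 = 2048 + 1024 + 256 + 128 + 32 + 8 + 4 + 2 + 1, so h^3503 ≡ 408·2702·1888·3257·3738·2184·3775·2739·741 ≡ 2221 (mod 3959)

2221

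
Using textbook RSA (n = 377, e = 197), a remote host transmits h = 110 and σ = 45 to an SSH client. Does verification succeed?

fails

σ^2 ≡ 45^2 = 2025 ≡ 140
σ^4 ≡ 140^2 = 19600 ≡ 373
σ^8 ≡ 373^2 = 139129 ≡ 16
σ^16 ≡ 16^2 = 256
σ^32 ≡ 256^2 = 65536 ≡ 315
σ^64 ≡ 315^2 = 99225 ≡ 74
σ^128 ≡ 74^2 = 5476 ≡ 198
197 = 128 + 64 + 4 + 1, so σ^197 ≡ 198·74·373·45 ≡ 132 (mod 377)
The recovered value 132 does not match the digest 110.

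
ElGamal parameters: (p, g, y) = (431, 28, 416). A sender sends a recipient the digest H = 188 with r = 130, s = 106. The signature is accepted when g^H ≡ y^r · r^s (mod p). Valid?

no

Left side g^H mod p:
Squares mod 431: 28^1≡28, 28^2≡353, 28^4≡50, 28^8≡345, 28^16≡69, 28^32≡20, 28^64≡400, 28^128≡99
188 = 128 + 32 + 16 + 8 + 4, so 28^188 ≡ 99·20·69·345·50 ≡ 361 (mod 431)
Right side y^r · r^s mod p:
Squares mod 431: 416^1≡416, 416^2≡225, 416^4≡198, 416^8≡414, 416^16≡289, 416^32≡338, 416^64≡29, 416^128≡410
130 = 128 + 2, so 416^130 ≡ 410·225 ≡ 16 (mod 431)
Squares mod 431: 130^1≡130, 130^2≡91, 130^4≡92, 130^8≡275, 130^16≡200, 130^32≡348, 130^64≡424
106 = 64 + 32 + 8 + 2, so 130^106 ≡ 424·348·275·91 ≡ 171 (mod 431)
16·171 = 2736 ≡ 150 (mod 431)
361 ≠ 150, so verification fails.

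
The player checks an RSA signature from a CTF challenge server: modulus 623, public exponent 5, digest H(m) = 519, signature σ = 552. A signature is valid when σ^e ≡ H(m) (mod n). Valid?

no

σ^2 ≡ 552^2 = 304704 ≡ 57
σ^4 ≡ 57^2 = 3249 ≡ 134
5 = 4 + 1, so σ^5 ≡ 134·552 ≡ 454 (mod 623)
The recovered value 454 does not match the digest 519.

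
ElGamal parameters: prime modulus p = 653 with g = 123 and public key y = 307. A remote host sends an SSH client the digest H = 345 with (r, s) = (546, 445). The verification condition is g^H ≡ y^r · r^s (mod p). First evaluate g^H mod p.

354

123^2 = 15129 ≡ 110
123^4 ≡ 110^2 = 12100 ≡ 346
123^8 ≡ 346^2 = 119716 ≡ 217
123^16 ≡ 217^2 = 47089 ≡ 73
123^32 ≡ 73^2 = 5329 ≡ 105
123^64 ≡ 105^2 = 11025 ≡ 577
123^128 ≡ 577^2 = 332929 ≡ 552
123^256 ≡ 552^2 = 304704 ≡ 406
345 = 256 + 64 + 16 + 8 + 1, so 123^345 ≡ 406·577·73·217·123 ≡ 354 (mod 653)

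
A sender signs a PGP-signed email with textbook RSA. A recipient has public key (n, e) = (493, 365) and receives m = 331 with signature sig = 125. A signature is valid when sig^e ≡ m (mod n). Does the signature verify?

Squares mod 493: sig^1≡125, sig^2≡342, sig^4≡123, sig^8≡339, sig^16≡52, sig^32≡239, sig^64≡426, sig^128≡52, sig^256≡239
365 = 256 + 64 + 32 + 8 + 4 + 1, so sig^365 ≡ 239·426·239·339·123·125 ≡ 299 (mod 493)
sig^365 mod 493 = 299, but m = 331.

does not verify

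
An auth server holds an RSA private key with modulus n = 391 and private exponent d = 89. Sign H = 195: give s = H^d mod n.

H^2 ≡ 195^2 = 38025 ≡ 98
H^4 ≡ 98^2 = 9604 ≡ 220
H^8 ≡ 220^2 = 48400 ≡ 307
H^16 ≡ 307^2 = 94249 ≡ 18
H^32 ≡ 18^2 = 324
H^64 ≡ 324^2 = 104976 ≡ 188
89 = 64 + 16 + 8 + 1, so H^89 ≡ 188·18·307·195 ≡ 195 (mod 391)

195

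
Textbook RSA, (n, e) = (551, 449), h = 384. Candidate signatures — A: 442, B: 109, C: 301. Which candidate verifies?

A

Candidate A: 442^449 mod 551 = 384
  → matches h = 384
Candidate B: 109^449 mod 551 = 167
Candidate C: 301^449 mod 551 = 272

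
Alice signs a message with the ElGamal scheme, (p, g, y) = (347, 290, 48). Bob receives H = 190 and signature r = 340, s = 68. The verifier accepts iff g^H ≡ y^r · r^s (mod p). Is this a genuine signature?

genuine

Left side g^H mod p:
290^2 = 84100 ≡ 126
290^4 ≡ 126^2 = 15876 ≡ 261
290^8 ≡ 261^2 = 68121 ≡ 109
290^16 ≡ 109^2 = 11881 ≡ 83
290^32 ≡ 83^2 = 6889 ≡ 296
290^64 ≡ 296^2 = 87616 ≡ 172
290^128 ≡ 172^2 = 29584 ≡ 89
190 = 128 + 32 + 16 + 8 + 4 + 2, so 290^190 ≡ 89·296·83·109·261·126 ≡ 127 (mod 347)
Right side y^r · r^s mod p:
48^2 = 2304 ≡ 222
48^4 ≡ 222^2 = 49284 ≡ 10
48^8 ≡ 10^2 = 100
48^16 ≡ 100^2 = 10000 ≡ 284
48^32 ≡ 284^2 = 80656 ≡ 152
48^64 ≡ 152^2 = 23104 ≡ 202
48^128 ≡ 202^2 = 40804 ≡ 205
48^256 ≡ 205^2 = 42025 ≡ 38
340 = 256 + 64 + 16 + 4, so 48^340 ≡ 38·202·284·10 ≡ 259 (mod 347)
340^2 = 115600 ≡ 49
340^4 ≡ 49^2 = 2401 ≡ 319
340^8 ≡ 319^2 = 101761 ≡ 90
340^16 ≡ 90^2 = 8100 ≡ 119
340^32 ≡ 119^2 = 14161 ≡ 281
340^64 ≡ 281^2 = 78961 ≡ 192
68 = 64 + 4, so 340^68 ≡ 192·319 ≡ 176 (mod 347)
259·176 = 45584 ≡ 127 (mod 347)
127 ≡ 127 (mod 347), so the signature is genuine.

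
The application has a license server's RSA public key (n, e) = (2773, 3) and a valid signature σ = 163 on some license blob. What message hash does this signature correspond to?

2094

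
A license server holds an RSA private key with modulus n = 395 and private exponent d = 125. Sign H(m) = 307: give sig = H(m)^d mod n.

142

(H(m))^2 ≡ 307^2 = 94249 ≡ 239
(H(m))^4 ≡ 239^2 = 57121 ≡ 241
(H(m))^8 ≡ 241^2 = 58081 ≡ 16
(H(m))^16 ≡ 16^2 = 256
(H(m))^32 ≡ 256^2 = 65536 ≡ 361
(H(m))^64 ≡ 361^2 = 130321 ≡ 366
125 = 64 + 32 + 16 + 8 + 4 + 1, so (H(m))^125 ≡ 366·361·256·16·241·307 ≡ 142 (mod 395)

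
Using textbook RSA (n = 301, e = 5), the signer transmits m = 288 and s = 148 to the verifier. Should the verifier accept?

accept

s^5 mod 301 = 288
s^5 mod 301 = 288 matches m.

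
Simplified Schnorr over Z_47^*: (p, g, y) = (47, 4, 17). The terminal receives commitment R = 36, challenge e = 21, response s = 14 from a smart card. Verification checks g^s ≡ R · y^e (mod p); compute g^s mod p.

32

4^2 = 16
4^4 ≡ 16^2 = 256 ≡ 21
4^8 ≡ 21^2 = 441 ≡ 18
14 = 8 + 4 + 2, so 4^14 ≡ 18·21·16 ≡ 32 (mod 47)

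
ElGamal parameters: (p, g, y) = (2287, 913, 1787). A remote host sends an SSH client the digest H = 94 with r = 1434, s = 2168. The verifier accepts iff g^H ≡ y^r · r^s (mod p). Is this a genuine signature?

Left side g^H mod p:
913^2 = 833569 ≡ 1101
913^4 ≡ 1101^2 = 1212201 ≡ 91
913^8 ≡ 91^2 = 8281 ≡ 1420
913^16 ≡ 1420^2 = 2016400 ≡ 1553
913^32 ≡ 1553^2 = 2411809 ≡ 1311
913^64 ≡ 1311^2 = 1718721 ≡ 1184
94 = 64 + 16 + 8 + 4 + 2, so 913^94 ≡ 1184·1553·1420·91·1101 ≡ 1522 (mod 2287)
Right side y^r · r^s mod p:
1787^2 = 3193369 ≡ 717
1787^4 ≡ 717^2 = 514089 ≡ 1801
1787^8 ≡ 1801^2 = 3243601 ≡ 635
1787^16 ≡ 635^2 = 403225 ≡ 713
1787^32 ≡ 713^2 = 508369 ≡ 655
1787^64 ≡ 655^2 = 429025 ≡ 1356
1787^128 ≡ 1356^2 = 1838736 ≡ 2275
1787^256 ≡ 2275^2 = 5175625 ≡ 144
1787^512 ≡ 144^2 = 20736 ≡ 153
1787^1024 ≡ 153^2 = 23409 ≡ 539
1434 = 1024 + 256 + 128 + 16 + 8 + 2, so 1787^1434 ≡ 539·144·2275·713·635·717 ≡ 382 (mod 2287)
1434^2 = 2056356 ≡ 343
1434^4 ≡ 343^2 = 117649 ≡ 1012
1434^8 ≡ 1012^2 = 1024144 ≡ 1855
1434^16 ≡ 1855^2 = 3441025 ≡ 1377
1434^32 ≡ 1377^2 = 1896129 ≡ 206
1434^64 ≡ 206^2 = 42436 ≡ 1270
1434^128 ≡ 1270^2 = 1612900 ≡ 565
1434^256 ≡ 565^2 = 319225 ≡ 1332
1434^512 ≡ 1332^2 = 1774224 ≡ 1799
1434^1024 ≡ 1799^2 = 3236401 ≡ 296
1434^2048 ≡ 296^2 = 87616 ≡ 710
2168 = 2048 + 64 + 32 + 16 + 8, so 1434^2168 ≡ 710·1270·206·1377·1855 ≡ 1369 (mod 2287)
382·1369 = 522958 ≡ 1522 (mod 2287)
1522 ≡ 1522 (mod 2287), so the signature is genuine.

genuine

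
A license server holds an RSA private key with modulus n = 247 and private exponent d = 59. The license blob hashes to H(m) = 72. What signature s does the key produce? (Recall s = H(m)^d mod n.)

2

(H(m))^59 mod 247 = 2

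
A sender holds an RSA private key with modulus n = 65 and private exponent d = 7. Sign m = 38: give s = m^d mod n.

m^2 ≡ 38^2 = 1444 ≡ 14
m^4 ≡ 14^2 = 196 ≡ 1
7 = 4 + 2 + 1, so m^7 ≡ 1·14·38 ≡ 12 (mod 65)

12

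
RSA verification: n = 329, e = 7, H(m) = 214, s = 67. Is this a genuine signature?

s^2 ≡ 67^2 = 4489 ≡ 212
s^4 ≡ 212^2 = 44944 ≡ 200
7 = 4 + 2 + 1, so s^7 ≡ 200·212·67 ≡ 214 (mod 329)
s^7 mod 329 = 214 matches H(m).

genuine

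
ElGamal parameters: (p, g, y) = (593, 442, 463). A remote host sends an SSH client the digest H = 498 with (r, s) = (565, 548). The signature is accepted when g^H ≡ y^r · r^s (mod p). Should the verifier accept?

Left side g^H mod p:
442^2 = 195364 ≡ 267
442^4 ≡ 267^2 = 71289 ≡ 129
442^8 ≡ 129^2 = 16641 ≡ 37
442^16 ≡ 37^2 = 1369 ≡ 183
442^32 ≡ 183^2 = 33489 ≡ 281
442^64 ≡ 281^2 = 78961 ≡ 92
442^128 ≡ 92^2 = 8464 ≡ 162
442^256 ≡ 162^2 = 26244 ≡ 152
498 = 256 + 128 + 64 + 32 + 16 + 2, so 442^498 ≡ 152·162·92·281·183·267 ≡ 540 (mod 593)
Right side y^r · r^s mod p:
463^2 = 214369 ≡ 296
463^4 ≡ 296^2 = 87616 ≡ 445
463^8 ≡ 445^2 = 198025 ≡ 556
463^16 ≡ 556^2 = 309136 ≡ 183
463^32 ≡ 183^2 = 33489 ≡ 281
463^64 ≡ 281^2 = 78961 ≡ 92
463^128 ≡ 92^2 = 8464 ≡ 162
463^256 ≡ 162^2 = 26244 ≡ 152
463^512 ≡ 152^2 = 23104 ≡ 570
565 = 512 + 32 + 16 + 4 + 1, so 463^565 ≡ 570·281·183·445·463 ≡ 136 (mod 593)
565^2 = 319225 ≡ 191
565^4 ≡ 191^2 = 36481 ≡ 308
565^8 ≡ 308^2 = 94864 ≡ 577
565^16 ≡ 577^2 = 332929 ≡ 256
565^32 ≡ 256^2 = 65536 ≡ 306
565^64 ≡ 306^2 = 93636 ≡ 535
565^128 ≡ 535^2 = 286225 ≡ 399
565^256 ≡ 399^2 = 159201 ≡ 277
565^512 ≡ 277^2 = 76729 ≡ 232
548 = 512 + 32 + 4, so 565^548 ≡ 232·306·308 ≡ 440 (mod 593)
136·440 = 59840 ≡ 540 (mod 593)
540 ≡ 540 (mod 593), so the signature is genuine.

accept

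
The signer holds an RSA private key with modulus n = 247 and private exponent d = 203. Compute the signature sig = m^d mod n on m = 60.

m^2 ≡ 60^2 = 3600 ≡ 142
m^4 ≡ 142^2 = 20164 ≡ 157
m^8 ≡ 157^2 = 24649 ≡ 196
m^16 ≡ 196^2 = 38416 ≡ 131
m^32 ≡ 131^2 = 17161 ≡ 118
m^64 ≡ 118^2 = 13924 ≡ 92
m^128 ≡ 92^2 = 8464 ≡ 66
203 = 128 + 64 + 8 + 2 + 1, so m^203 ≡ 66·92·196·142·60 ≡ 148 (mod 247)

148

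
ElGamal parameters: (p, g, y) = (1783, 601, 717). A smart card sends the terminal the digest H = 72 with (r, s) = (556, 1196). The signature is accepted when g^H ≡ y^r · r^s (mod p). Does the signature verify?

Left side g^H mod p:
Squares mod 1783: 601^1≡601, 601^2≡1035, 601^4≡1425, 601^8≡1571, 601^16≡369, 601^32≡653, 601^64≡272
72 = 64 + 8, so 601^72 ≡ 272·1571 ≡ 1175 (mod 1783)
Right side y^r · r^s mod p:
Squares mod 1783: 717^1≡717, 717^2≡585, 717^4≡1672, 717^8≡1623, 717^16≡638, 717^32≡520, 717^64≡1167, 717^128≡1460, 717^256≡915, 717^512≡998
556 = 512 + 32 + 8 + 4, so 717^556 ≡ 998·520·1623·1672 ≡ 1425 (mod 1783)
Squares mod 1783: 556^1≡556, 556^2≡677, 556^4≡98, 556^8≡689, 556^16≡443, 556^32≡119, 556^64≡1680, 556^128≡1694, 556^256≡789, 556^512≡254, 556^1024≡328
1196 = 1024 + 128 + 32 + 8 + 4, so 556^1196 ≡ 328·1694·119·689·98 ≡ 689 (mod 1783)
1425·689 = 981825 ≡ 1175 (mod 1783)
1175 ≡ 1175 (mod 1783), so the signature is genuine.

verifies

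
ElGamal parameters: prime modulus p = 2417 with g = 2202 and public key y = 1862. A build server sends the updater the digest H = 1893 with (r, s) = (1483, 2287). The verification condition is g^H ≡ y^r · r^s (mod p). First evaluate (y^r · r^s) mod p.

1625

1862^1483 mod 2417 = 1518
1483^2287 mod 2417 = 630
y^r · r^s ≡ 1518·630 = 956340 ≡ 1625 (mod 2417)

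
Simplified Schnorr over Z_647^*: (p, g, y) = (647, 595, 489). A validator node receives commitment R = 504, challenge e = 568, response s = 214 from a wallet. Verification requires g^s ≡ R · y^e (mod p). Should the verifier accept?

g^s mod p:
595^2 = 354025 ≡ 116
595^4 ≡ 116^2 = 13456 ≡ 516
595^8 ≡ 516^2 = 266256 ≡ 339
595^16 ≡ 339^2 = 114921 ≡ 402
595^32 ≡ 402^2 = 161604 ≡ 501
595^64 ≡ 501^2 = 251001 ≡ 612
595^128 ≡ 612^2 = 374544 ≡ 578
214 = 128 + 64 + 16 + 4 + 2, so 595^214 ≡ 578·612·402·516·116 ≡ 217 (mod 647)
R · y^e mod p:
489^2 = 239121 ≡ 378
489^4 ≡ 378^2 = 142884 ≡ 544
489^8 ≡ 544^2 = 295936 ≡ 257
489^16 ≡ 257^2 = 66049 ≡ 55
489^32 ≡ 55^2 = 3025 ≡ 437
489^64 ≡ 437^2 = 190969 ≡ 104
489^128 ≡ 104^2 = 10816 ≡ 464
489^256 ≡ 464^2 = 215296 ≡ 492
489^512 ≡ 492^2 = 242064 ≡ 86
568 = 512 + 32 + 16 + 8, so 489^568 ≡ 86·437·55·257 ≡ 279 (mod 647)
504·279 = 140616 ≡ 217 (mod 647)
217 ≡ 217 (mod 647); signature holds.

accept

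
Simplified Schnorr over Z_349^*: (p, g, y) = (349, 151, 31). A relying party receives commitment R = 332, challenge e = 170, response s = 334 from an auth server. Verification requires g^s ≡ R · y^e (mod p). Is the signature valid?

invalid

g^s mod p:
Squares mod 349: 151^1≡151, 151^2≡116, 151^4≡194, 151^8≡293, 151^16≡344, 151^32≡25, 151^64≡276, 151^128≡94, 151^256≡111
334 = 256 + 64 + 8 + 4 + 2, so 151^334 ≡ 111·276·293·194·116 ≡ 256 (mod 349)
R · y^e mod p:
Squares mod 349: 31^1≡31, 31^2≡263, 31^4≡67, 31^8≡301, 31^16≡210, 31^32≡126, 31^64≡171, 31^128≡274
170 = 128 + 32 + 8 + 2, so 31^170 ≡ 274·126·301·263 ≡ 224 (mod 349)
332·224 = 74368 ≡ 31 (mod 349)
256 ≠ 31; the check fails.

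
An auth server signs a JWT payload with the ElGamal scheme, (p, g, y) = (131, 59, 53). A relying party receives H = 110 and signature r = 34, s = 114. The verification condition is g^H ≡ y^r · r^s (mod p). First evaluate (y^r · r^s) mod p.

53^2 = 2809 ≡ 58
53^4 ≡ 58^2 = 3364 ≡ 89
53^8 ≡ 89^2 = 7921 ≡ 61
53^16 ≡ 61^2 = 3721 ≡ 53
53^32 ≡ 53^2 = 2809 ≡ 58
34 = 32 + 2, so 53^34 ≡ 58·58 ≡ 89 (mod 131)
34^2 = 1156 ≡ 108
34^4 ≡ 108^2 = 11664 ≡ 5
34^8 ≡ 5^2 = 25
34^16 ≡ 25^2 = 625 ≡ 101
34^32 ≡ 101^2 = 10201 ≡ 114
34^64 ≡ 114^2 = 12996 ≡ 27
114 = 64 + 32 + 16 + 2, so 34^114 ≡ 27·114·101·108 ≡ 48 (mod 131)
y^r · r^s ≡ 89·48 = 4272 ≡ 80 (mod 131)

80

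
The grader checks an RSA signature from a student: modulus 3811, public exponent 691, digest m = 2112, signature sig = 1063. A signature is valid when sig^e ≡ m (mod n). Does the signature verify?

does not verify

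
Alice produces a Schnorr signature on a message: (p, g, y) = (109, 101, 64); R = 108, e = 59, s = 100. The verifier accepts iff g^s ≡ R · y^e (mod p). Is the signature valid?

g^s mod p:
101^2 = 10201 ≡ 64
101^4 ≡ 64^2 = 4096 ≡ 63
101^8 ≡ 63^2 = 3969 ≡ 45
101^16 ≡ 45^2 = 2025 ≡ 63
101^32 ≡ 63^2 = 3969 ≡ 45
101^64 ≡ 45^2 = 2025 ≡ 63
100 = 64 + 32 + 4, so 101^100 ≡ 63·45·63 ≡ 63 (mod 109)
R · y^e mod p:
64^2 = 4096 ≡ 63
64^4 ≡ 63^2 = 3969 ≡ 45
64^8 ≡ 45^2 = 2025 ≡ 63
64^16 ≡ 63^2 = 3969 ≡ 45
64^32 ≡ 45^2 = 2025 ≡ 63
59 = 32 + 16 + 8 + 2 + 1, so 64^59 ≡ 63·45·63·63·64 ≡ 46 (mod 109)
108·46 = 4968 ≡ 63 (mod 109)
63 ≡ 63 (mod 109); signature holds.

valid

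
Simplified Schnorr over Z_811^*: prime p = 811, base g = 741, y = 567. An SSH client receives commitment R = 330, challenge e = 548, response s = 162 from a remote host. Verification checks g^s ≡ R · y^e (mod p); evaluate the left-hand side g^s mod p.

741^2 = 549081 ≡ 34
741^4 ≡ 34^2 = 1156 ≡ 345
741^8 ≡ 345^2 = 119025 ≡ 619
741^16 ≡ 619^2 = 383161 ≡ 369
741^32 ≡ 369^2 = 136161 ≡ 724
741^64 ≡ 724^2 = 524176 ≡ 270
741^128 ≡ 270^2 = 72900 ≡ 721
162 = 128 + 32 + 2, so 741^162 ≡ 721·724·34 ≡ 212 (mod 811)

212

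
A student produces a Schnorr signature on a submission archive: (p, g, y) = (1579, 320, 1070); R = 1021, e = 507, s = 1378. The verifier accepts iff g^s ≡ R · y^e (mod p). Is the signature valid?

g^s mod p:
320^2 = 102400 ≡ 1344
320^4 ≡ 1344^2 = 1806336 ≡ 1539
320^8 ≡ 1539^2 = 2368521 ≡ 21
320^16 ≡ 21^2 = 441
320^32 ≡ 441^2 = 194481 ≡ 264
320^64 ≡ 264^2 = 69696 ≡ 220
320^128 ≡ 220^2 = 48400 ≡ 1030
320^256 ≡ 1030^2 = 1060900 ≡ 1391
320^512 ≡ 1391^2 = 1934881 ≡ 606
320^1024 ≡ 606^2 = 367236 ≡ 908
1378 = 1024 + 256 + 64 + 32 + 2, so 320^1378 ≡ 908·1391·220·264·1344 ≡ 1139 (mod 1579)
R · y^e mod p:
1070^2 = 1144900 ≡ 125
1070^4 ≡ 125^2 = 15625 ≡ 1414
1070^8 ≡ 1414^2 = 1999396 ≡ 382
1070^16 ≡ 382^2 = 145924 ≡ 656
1070^32 ≡ 656^2 = 430336 ≡ 848
1070^64 ≡ 848^2 = 719104 ≡ 659
1070^128 ≡ 659^2 = 434281 ≡ 56
1070^256 ≡ 56^2 = 3136 ≡ 1557
507 = 256 + 128 + 64 + 32 + 16 + 8 + 2 + 1, so 1070^507 ≡ 1557·56·659·848·656·382·125·1070 ≡ 97 (mod 1579)
1021·97 = 99037 ≡ 1139 (mod 1579)
1139 ≡ 1139 (mod 1579); signature holds.

valid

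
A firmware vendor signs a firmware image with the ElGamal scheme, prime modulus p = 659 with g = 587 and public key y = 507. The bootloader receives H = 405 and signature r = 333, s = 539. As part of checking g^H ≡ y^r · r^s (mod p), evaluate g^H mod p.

587^2 = 344569 ≡ 571
587^4 ≡ 571^2 = 326041 ≡ 495
587^8 ≡ 495^2 = 245025 ≡ 536
587^16 ≡ 536^2 = 287296 ≡ 631
587^32 ≡ 631^2 = 398161 ≡ 125
587^64 ≡ 125^2 = 15625 ≡ 468
587^128 ≡ 468^2 = 219024 ≡ 236
587^256 ≡ 236^2 = 55696 ≡ 340
405 = 256 + 128 + 16 + 4 + 1, so 587^405 ≡ 340·236·631·495·587 ≡ 321 (mod 659)

321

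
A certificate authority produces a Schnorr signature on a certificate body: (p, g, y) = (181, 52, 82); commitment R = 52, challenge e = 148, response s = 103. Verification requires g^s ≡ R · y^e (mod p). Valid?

g^s mod p:
Squares mod 181: 52^1≡52, 52^2≡170, 52^4≡121, 52^8≡161, 52^16≡38, 52^32≡177, 52^64≡16
103 = 64 + 32 + 4 + 2 + 1, so 52^103 ≡ 16·177·121·170·52 ≡ 136 (mod 181)
R · y^e mod p:
Squares mod 181: 82^1≡82, 82^2≡27, 82^4≡5, 82^8≡25, 82^16≡82, 82^32≡27, 82^64≡5, 82^128≡25
148 = 128 + 16 + 4, so 82^148 ≡ 25·82·5 ≡ 114 (mod 181)
52·114 = 5928 ≡ 136 (mod 181)
136 ≡ 136 (mod 181); signature holds.

yes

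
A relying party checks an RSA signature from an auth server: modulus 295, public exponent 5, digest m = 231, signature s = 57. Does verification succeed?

s^5 mod 295 = 27
s^5 mod 295 = 27, but m = 231.

fails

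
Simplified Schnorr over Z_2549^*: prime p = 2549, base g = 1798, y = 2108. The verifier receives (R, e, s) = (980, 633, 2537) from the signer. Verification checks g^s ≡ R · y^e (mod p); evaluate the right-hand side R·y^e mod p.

Squares mod 2549: 2108^1≡2108, 2108^2≡757, 2108^4≡2073, 2108^8≡2264, 2108^16≡2206, 2108^32≡395, 2108^64≡536, 2108^128≡1808, 2108^256≡1046, 2108^512≡595
633 = 512 + 64 + 32 + 16 + 8 + 1, so 2108^633 ≡ 595·536·395·2206·2264·2108 ≡ 905 (mod 2549)
R · y^e ≡ 980·905 = 886900 ≡ 2397 (mod 2549)

2397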